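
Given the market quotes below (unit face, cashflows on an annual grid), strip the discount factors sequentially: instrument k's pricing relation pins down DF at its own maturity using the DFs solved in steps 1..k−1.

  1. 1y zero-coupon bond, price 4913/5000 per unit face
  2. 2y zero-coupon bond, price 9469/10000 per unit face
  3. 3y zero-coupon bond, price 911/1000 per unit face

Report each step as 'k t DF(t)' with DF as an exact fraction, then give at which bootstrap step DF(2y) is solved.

1 1 4913/5000
2 2 9469/10000
3 3 911/1000
DF(2y) is solved at step 2

step 1 [1y] zero: DF = P = 4913/5000 ≈ 0.982600
step 2 [2y] zero: DF = P = 9469/10000 ≈ 0.946900
step 3 [3y] zero: DF = P = 911/1000 ≈ 0.911000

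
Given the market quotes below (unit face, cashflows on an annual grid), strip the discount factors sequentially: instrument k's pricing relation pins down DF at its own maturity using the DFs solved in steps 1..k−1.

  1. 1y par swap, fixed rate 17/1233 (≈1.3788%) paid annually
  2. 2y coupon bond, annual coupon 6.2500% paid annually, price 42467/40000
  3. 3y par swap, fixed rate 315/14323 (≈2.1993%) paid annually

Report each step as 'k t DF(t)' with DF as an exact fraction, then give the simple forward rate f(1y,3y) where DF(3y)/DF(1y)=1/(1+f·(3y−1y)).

1 1 1233/1250
2 2 2353/2500
3 3 937/1000
f(1y,3y) = ((1233/1250)/(937/1000) − 1)/(2) = 247/9370 ≈ 2.6361%

step 1 [1y] swap r/1=17/1233: DF=(1 − 17/1233·(0))/(1+17/1233) = 1233/1250 ≈ 0.986400
step 2 [2y] bond c/1=1/16: DF=(42467/40000 − 1/16·(0.986400))/(1+1/16) = 2353/2500 ≈ 0.941200
step 3 [3y] swap r/1=315/14323: DF=(1 − 315/14323·(0.986400+0.941200))/(1+315/14323) = 937/1000 ≈ 0.937000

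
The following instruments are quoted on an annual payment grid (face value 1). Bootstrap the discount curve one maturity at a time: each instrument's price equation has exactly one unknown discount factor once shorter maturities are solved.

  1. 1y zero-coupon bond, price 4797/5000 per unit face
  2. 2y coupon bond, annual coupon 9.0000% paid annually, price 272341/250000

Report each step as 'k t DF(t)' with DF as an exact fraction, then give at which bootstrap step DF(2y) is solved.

step 1 [1y] zero: DF = P = 4797/5000 ≈ 0.959400
step 2 [2y] bond c/1=9/100: DF=(272341/250000 − 9/100·(0.959400))/(1+9/100) = 4601/5000 ≈ 0.920200

1 1 4797/5000
2 2 4601/5000
DF(2y) is solved at step 2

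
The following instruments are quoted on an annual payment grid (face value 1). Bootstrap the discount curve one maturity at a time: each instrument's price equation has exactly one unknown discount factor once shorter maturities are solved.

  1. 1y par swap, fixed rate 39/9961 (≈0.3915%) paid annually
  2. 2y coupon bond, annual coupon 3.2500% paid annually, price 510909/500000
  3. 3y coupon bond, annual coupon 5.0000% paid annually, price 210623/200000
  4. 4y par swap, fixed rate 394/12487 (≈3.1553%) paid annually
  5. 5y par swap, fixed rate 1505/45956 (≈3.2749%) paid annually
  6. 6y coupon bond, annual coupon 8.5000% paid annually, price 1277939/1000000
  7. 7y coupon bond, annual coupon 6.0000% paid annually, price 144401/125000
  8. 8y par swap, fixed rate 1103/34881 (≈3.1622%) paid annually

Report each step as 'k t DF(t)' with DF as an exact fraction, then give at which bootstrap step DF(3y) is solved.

step 1 [1y] swap r/1=39/9961: DF=(1 − 39/9961·(0))/(1+39/9961) = 9961/10000 ≈ 0.996100
step 2 [2y] bond c/1=13/400: DF=(510909/500000 − 13/400·(0.996100))/(1+13/400) = 9583/10000 ≈ 0.958300
step 3 [3y] bond c/1=1/20: DF=(210623/200000 − 1/20·(0.996100+0.958300))/(1+1/20) = 9099/10000 ≈ 0.909900
step 4 [4y] swap r/1=394/12487: DF=(1 − 394/12487·(0.996100+0.958300+0.909900))/(1+394/12487) = 4409/5000 ≈ 0.881800
step 5 [5y] swap r/1=1505/45956: DF=(1 − 1505/45956·(0.996100+0.958300+0.909900+0.881800))/(1+1505/45956) = 1699/2000 ≈ 0.849500
step 6 [6y] bond c/1=17/200: DF=(1277939/1000000 − 17/200·(0.996100+0.958300+0.909900+0.881800+0.849500))/(1+17/200) = 4089/5000 ≈ 0.817800
step 7 [7y] bond c/1=3/50: DF=(144401/125000 − 3/50·(0.996100+0.958300+0.909900+0.881800+0.849500+0.817800))/(1+3/50) = 3917/5000 ≈ 0.783400
step 8 [8y] swap r/1=1103/34881: DF=(1 − 1103/34881·(0.996100+0.958300+0.909900+0.881800+0.849500+0.817800+0.783400))/(1+1103/34881) = 3897/5000 ≈ 0.779400

1 1 9961/10000
2 2 9583/10000
3 3 9099/10000
4 4 4409/5000
5 5 1699/2000
6 6 4089/5000
7 7 3917/5000
8 8 3897/5000
DF(3y) is solved at step 3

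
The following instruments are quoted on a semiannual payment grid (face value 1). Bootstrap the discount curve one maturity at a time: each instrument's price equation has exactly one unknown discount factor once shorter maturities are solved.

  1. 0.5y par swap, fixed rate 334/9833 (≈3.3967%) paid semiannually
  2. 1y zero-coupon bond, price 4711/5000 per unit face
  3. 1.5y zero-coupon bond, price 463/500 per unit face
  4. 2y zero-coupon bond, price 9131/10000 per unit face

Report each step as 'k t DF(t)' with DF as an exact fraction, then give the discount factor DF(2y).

step 1 [0.5y] swap r/2=167/9833: DF=(1 − 167/9833·(0))/(1+167/9833) = 9833/10000 ≈ 0.983300
step 2 [1y] zero: DF = P = 4711/5000 ≈ 0.942200
step 3 [1.5y] zero: DF = P = 463/500 ≈ 0.926000
step 4 [2y] zero: DF = P = 9131/10000 ≈ 0.913100

1 1/2 9833/10000
2 1 4711/5000
3 3/2 463/500
4 2 9131/10000
DF(2y) = 9131/10000 ≈ 0.913100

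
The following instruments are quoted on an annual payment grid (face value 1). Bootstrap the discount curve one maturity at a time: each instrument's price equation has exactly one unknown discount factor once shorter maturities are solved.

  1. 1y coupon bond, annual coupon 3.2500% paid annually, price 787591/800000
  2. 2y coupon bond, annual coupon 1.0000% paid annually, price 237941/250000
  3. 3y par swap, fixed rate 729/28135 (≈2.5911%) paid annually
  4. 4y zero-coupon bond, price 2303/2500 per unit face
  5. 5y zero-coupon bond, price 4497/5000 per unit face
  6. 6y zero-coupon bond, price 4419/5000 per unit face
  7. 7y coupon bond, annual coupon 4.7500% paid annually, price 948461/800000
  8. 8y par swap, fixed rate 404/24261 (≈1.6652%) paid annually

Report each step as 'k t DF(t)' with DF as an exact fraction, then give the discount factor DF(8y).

step 1 [1y] bond c/1=13/400: DF=(787591/800000 − 13/400·(0))/(1+13/400) = 1907/2000 ≈ 0.953500
step 2 [2y] bond c/1=1/100: DF=(237941/250000 − 1/100·(0.953500))/(1+1/100) = 9329/10000 ≈ 0.932900
step 3 [3y] swap r/1=729/28135: DF=(1 − 729/28135·(0.953500+0.932900))/(1+729/28135) = 9271/10000 ≈ 0.927100
step 4 [4y] zero: DF = P = 2303/2500 ≈ 0.921200
step 5 [5y] zero: DF = P = 4497/5000 ≈ 0.899400
step 6 [6y] zero: DF = P = 4419/5000 ≈ 0.883800
step 7 [7y] bond c/1=19/400: DF=(948461/800000 − 19/400·(0.953500+0.932900+0.927100+0.921200+0.899400+0.883800))/(1+19/400) = 551/625 ≈ 0.881600
step 8 [8y] swap r/1=404/24261: DF=(1 − 404/24261·(0.953500+0.932900+0.927100+0.921200+0.899400+0.883800+0.881600))/(1+404/24261) = 2197/2500 ≈ 0.878800

1 1 1907/2000
2 2 9329/10000
3 3 9271/10000
4 4 2303/2500
5 5 4497/5000
6 6 4419/5000
7 7 551/625
8 8 2197/2500
DF(8y) = 2197/2500 ≈ 0.878800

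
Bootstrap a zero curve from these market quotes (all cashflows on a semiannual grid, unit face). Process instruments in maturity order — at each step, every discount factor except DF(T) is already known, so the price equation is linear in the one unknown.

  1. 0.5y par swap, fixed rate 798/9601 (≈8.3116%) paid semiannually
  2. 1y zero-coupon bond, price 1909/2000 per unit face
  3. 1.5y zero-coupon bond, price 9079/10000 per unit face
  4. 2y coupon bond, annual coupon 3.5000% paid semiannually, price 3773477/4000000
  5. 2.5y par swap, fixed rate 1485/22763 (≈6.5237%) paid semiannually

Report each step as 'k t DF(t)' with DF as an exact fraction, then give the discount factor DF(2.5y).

1 1/2 9601/10000
2 1 1909/2000
3 3/2 9079/10000
4 2 4393/5000
5 5/2 1703/2000
DF(2.5y) = 1703/2000 ≈ 0.851500

step 1 [0.5y] swap r/2=399/9601: DF=(1 − 399/9601·(0))/(1+399/9601) = 9601/10000 ≈ 0.960100
step 2 [1y] zero: DF = P = 1909/2000 ≈ 0.954500
step 3 [1.5y] zero: DF = P = 9079/10000 ≈ 0.907900
step 4 [2y] bond c/2=7/400: DF=(3773477/4000000 − 7/400·(0.960100+0.954500+0.907900))/(1+7/400) = 4393/5000 ≈ 0.878600
step 5 [2.5y] swap r/2=1485/45526: DF=(1 − 1485/45526·(0.960100+0.954500+0.907900+0.878600))/(1+1485/45526) = 1703/2000 ≈ 0.851500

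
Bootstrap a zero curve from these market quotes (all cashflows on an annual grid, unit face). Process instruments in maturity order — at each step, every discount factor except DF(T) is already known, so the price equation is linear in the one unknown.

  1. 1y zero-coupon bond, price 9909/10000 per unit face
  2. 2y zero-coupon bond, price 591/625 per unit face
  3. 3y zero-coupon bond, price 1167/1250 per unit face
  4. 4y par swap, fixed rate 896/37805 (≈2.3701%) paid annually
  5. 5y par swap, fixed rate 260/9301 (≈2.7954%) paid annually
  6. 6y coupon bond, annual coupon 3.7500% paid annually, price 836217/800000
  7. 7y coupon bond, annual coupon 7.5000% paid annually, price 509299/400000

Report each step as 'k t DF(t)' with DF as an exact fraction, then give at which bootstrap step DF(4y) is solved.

step 1 [1y] zero: DF = P = 9909/10000 ≈ 0.990900
step 2 [2y] zero: DF = P = 591/625 ≈ 0.945600
step 3 [3y] zero: DF = P = 1167/1250 ≈ 0.933600
step 4 [4y] swap r/1=896/37805: DF=(1 − 896/37805·(0.990900+0.945600+0.933600))/(1+896/37805) = 569/625 ≈ 0.910400
step 5 [5y] swap r/1=260/9301: DF=(1 − 260/9301·(0.990900+0.945600+0.933600+0.910400))/(1+260/9301) = 87/100 ≈ 0.870000
step 6 [6y] bond c/1=3/80: DF=(836217/800000 − 3/80·(0.990900+0.945600+0.933600+0.910400+0.870000))/(1+3/80) = 4197/5000 ≈ 0.839400
step 7 [7y] bond c/1=3/40: DF=(509299/400000 − 3/40·(0.990900+0.945600+0.933600+0.910400+0.870000+0.839400))/(1+3/40) = 4007/5000 ≈ 0.801400

1 1 9909/10000
2 2 591/625
3 3 1167/1250
4 4 569/625
5 5 87/100
6 6 4197/5000
7 7 4007/5000
DF(4y) is solved at step 4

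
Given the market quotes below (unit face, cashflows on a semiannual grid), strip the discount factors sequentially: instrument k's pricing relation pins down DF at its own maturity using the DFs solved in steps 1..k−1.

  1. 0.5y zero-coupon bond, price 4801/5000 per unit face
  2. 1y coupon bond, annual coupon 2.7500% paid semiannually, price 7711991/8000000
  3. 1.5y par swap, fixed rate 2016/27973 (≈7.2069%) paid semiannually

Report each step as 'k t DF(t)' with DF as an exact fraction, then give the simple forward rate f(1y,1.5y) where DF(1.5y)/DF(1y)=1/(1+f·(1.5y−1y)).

1 1/2 4801/5000
2 1 9379/10000
3 3/2 562/625
f(1y,1.5y) = ((9379/10000)/(562/625) − 1)/(1/2) = 387/4496 ≈ 8.6077%

step 1 [0.5y] zero: DF = P = 4801/5000 ≈ 0.960200
step 2 [1y] bond c/2=11/800: DF=(7711991/8000000 − 11/800·(0.960200))/(1+11/800) = 9379/10000 ≈ 0.937900
step 3 [1.5y] swap r/2=1008/27973: DF=(1 − 1008/27973·(0.960200+0.937900))/(1+1008/27973) = 562/625 ≈ 0.899200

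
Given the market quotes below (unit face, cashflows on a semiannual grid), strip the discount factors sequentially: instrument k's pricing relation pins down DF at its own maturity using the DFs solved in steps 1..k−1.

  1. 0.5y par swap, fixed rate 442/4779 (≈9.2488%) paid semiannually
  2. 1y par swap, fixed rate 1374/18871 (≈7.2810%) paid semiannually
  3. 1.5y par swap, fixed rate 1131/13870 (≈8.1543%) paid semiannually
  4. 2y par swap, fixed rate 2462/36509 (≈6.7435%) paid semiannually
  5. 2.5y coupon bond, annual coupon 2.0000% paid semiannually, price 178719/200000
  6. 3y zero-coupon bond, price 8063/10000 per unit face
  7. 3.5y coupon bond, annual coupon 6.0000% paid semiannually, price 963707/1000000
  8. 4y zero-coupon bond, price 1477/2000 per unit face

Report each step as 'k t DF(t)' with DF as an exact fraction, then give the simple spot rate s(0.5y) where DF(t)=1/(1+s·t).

1 1/2 4779/5000
2 1 9313/10000
3 3/2 8869/10000
4 2 8769/10000
5 5/2 4243/5000
6 3 8063/10000
7 7/2 7811/10000
8 4 1477/2000
s(0.5y) = (1/(4779/5000) − 1)/(1/2) = 442/4779 ≈ 9.2488%

step 1 [0.5y] swap r/2=221/4779: DF=(1 − 221/4779·(0))/(1+221/4779) = 4779/5000 ≈ 0.955800
step 2 [1y] swap r/2=687/18871: DF=(1 − 687/18871·(0.955800))/(1+687/18871) = 9313/10000 ≈ 0.931300
step 3 [1.5y] swap r/2=1131/27740: DF=(1 − 1131/27740·(0.955800+0.931300))/(1+1131/27740) = 8869/10000 ≈ 0.886900
step 4 [2y] swap r/2=1231/36509: DF=(1 − 1231/36509·(0.955800+0.931300+0.886900))/(1+1231/36509) = 8769/10000 ≈ 0.876900
step 5 [2.5y] bond c/2=1/100: DF=(178719/200000 − 1/100·(0.955800+0.931300+0.886900+0.876900))/(1+1/100) = 4243/5000 ≈ 0.848600
step 6 [3y] zero: DF = P = 8063/10000 ≈ 0.806300
step 7 [3.5y] bond c/2=3/100: DF=(963707/1000000 − 3/100·(0.955800+0.931300+0.886900+0.876900+0.848600+0.806300))/(1+3/100) = 7811/10000 ≈ 0.781100
step 8 [4y] zero: DF = P = 1477/2000 ≈ 0.738500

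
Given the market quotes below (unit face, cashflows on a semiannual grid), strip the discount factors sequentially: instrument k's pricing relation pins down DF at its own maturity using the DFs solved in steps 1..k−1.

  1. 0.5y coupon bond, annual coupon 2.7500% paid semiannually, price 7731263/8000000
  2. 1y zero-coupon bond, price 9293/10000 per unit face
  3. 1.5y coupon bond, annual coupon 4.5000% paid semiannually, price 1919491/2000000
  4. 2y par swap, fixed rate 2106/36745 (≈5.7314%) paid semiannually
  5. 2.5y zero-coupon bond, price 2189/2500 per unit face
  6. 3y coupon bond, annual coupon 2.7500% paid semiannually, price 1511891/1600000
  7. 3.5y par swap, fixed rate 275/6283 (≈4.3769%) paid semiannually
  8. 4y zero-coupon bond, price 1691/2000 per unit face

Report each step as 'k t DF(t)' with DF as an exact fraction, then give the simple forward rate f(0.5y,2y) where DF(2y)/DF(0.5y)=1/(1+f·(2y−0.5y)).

step 1 [0.5y] bond c/2=11/800: DF=(7731263/8000000 − 11/800·(0))/(1+11/800) = 9533/10000 ≈ 0.953300
step 2 [1y] zero: DF = P = 9293/10000 ≈ 0.929300
step 3 [1.5y] bond c/2=9/400: DF=(1919491/2000000 − 9/400·(0.953300+0.929300))/(1+9/400) = 2243/2500 ≈ 0.897200
step 4 [2y] swap r/2=1053/36745: DF=(1 − 1053/36745·(0.953300+0.929300+0.897200))/(1+1053/36745) = 8947/10000 ≈ 0.894700
step 5 [2.5y] zero: DF = P = 2189/2500 ≈ 0.875600
step 6 [3y] bond c/2=11/800: DF=(1511891/1600000 − 11/800·(0.953300+0.929300+0.897200+0.894700+0.875600))/(1+11/800) = 544/625 ≈ 0.870400
step 7 [3.5y] swap r/2=275/12566: DF=(1 − 275/12566·(0.953300+0.929300+0.897200+0.894700+0.875600+0.870400))/(1+275/12566) = 69/80 ≈ 0.862500
step 8 [4y] zero: DF = P = 1691/2000 ≈ 0.845500

1 1/2 9533/10000
2 1 9293/10000
3 3/2 2243/2500
4 2 8947/10000
5 5/2 2189/2500
6 3 544/625
7 7/2 69/80
8 4 1691/2000
f(0.5y,2y) = ((9533/10000)/(8947/10000) − 1)/(3/2) = 1172/26841 ≈ 4.3665%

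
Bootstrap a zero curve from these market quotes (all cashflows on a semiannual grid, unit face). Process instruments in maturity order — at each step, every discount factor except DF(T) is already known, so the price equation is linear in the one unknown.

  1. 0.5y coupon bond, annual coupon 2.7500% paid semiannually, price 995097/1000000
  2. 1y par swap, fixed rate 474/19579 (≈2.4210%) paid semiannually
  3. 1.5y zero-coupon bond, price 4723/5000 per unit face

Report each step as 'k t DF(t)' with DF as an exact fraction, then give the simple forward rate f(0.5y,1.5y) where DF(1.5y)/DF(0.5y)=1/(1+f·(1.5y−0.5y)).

step 1 [0.5y] bond c/2=11/800: DF=(995097/1000000 − 11/800·(0))/(1+11/800) = 1227/1250 ≈ 0.981600
step 2 [1y] swap r/2=237/19579: DF=(1 − 237/19579·(0.981600))/(1+237/19579) = 9763/10000 ≈ 0.976300
step 3 [1.5y] zero: DF = P = 4723/5000 ≈ 0.944600

1 1/2 1227/1250
2 1 9763/10000
3 3/2 4723/5000
f(0.5y,1.5y) = ((1227/1250)/(4723/5000) − 1)/(1) = 185/4723 ≈ 3.9170%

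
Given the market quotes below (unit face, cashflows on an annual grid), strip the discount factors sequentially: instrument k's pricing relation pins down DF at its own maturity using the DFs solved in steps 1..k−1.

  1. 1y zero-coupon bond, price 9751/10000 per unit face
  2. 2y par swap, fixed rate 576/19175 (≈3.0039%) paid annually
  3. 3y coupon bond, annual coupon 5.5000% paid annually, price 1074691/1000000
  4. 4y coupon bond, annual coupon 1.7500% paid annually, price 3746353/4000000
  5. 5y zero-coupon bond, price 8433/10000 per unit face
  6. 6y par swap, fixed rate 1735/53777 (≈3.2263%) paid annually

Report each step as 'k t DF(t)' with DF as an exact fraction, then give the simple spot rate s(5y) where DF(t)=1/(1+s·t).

1 1 9751/10000
2 2 589/625
3 3 9187/10000
4 4 8717/10000
5 5 8433/10000
6 6 1653/2000
s(5y) = (1/(8433/10000) − 1)/(5) = 1567/42165 ≈ 3.7164%

step 1 [1y] zero: DF = P = 9751/10000 ≈ 0.975100
step 2 [2y] swap r/1=576/19175: DF=(1 − 576/19175·(0.975100))/(1+576/19175) = 589/625 ≈ 0.942400
step 3 [3y] bond c/1=11/200: DF=(1074691/1000000 − 11/200·(0.975100+0.942400))/(1+11/200) = 9187/10000 ≈ 0.918700
step 4 [4y] bond c/1=7/400: DF=(3746353/4000000 − 7/400·(0.975100+0.942400+0.918700))/(1+7/400) = 8717/10000 ≈ 0.871700
step 5 [5y] zero: DF = P = 8433/10000 ≈ 0.843300
step 6 [6y] swap r/1=1735/53777: DF=(1 − 1735/53777·(0.975100+0.942400+0.918700+0.871700+0.843300))/(1+1735/53777) = 1653/2000 ≈ 0.826500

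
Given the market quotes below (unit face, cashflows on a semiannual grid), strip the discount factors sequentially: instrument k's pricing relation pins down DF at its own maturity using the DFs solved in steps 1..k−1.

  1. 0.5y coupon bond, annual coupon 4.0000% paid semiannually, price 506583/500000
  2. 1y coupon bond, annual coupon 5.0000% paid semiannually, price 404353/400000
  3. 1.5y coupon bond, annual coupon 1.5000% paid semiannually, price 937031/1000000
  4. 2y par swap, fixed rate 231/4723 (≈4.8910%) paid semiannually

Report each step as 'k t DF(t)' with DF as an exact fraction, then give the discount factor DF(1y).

step 1 [0.5y] bond c/2=1/50: DF=(506583/500000 − 1/50·(0))/(1+1/50) = 9933/10000 ≈ 0.993300
step 2 [1y] bond c/2=1/40: DF=(404353/400000 − 1/40·(0.993300))/(1+1/40) = 481/500 ≈ 0.962000
step 3 [1.5y] bond c/2=3/400: DF=(937031/1000000 − 3/400·(0.993300+0.962000))/(1+3/400) = 1831/2000 ≈ 0.915500
step 4 [2y] swap r/2=231/9446: DF=(1 − 231/9446·(0.993300+0.962000+0.915500))/(1+231/9446) = 2269/2500 ≈ 0.907600

1 1/2 9933/10000
2 1 481/500
3 3/2 1831/2000
4 2 2269/2500
DF(1y) = 481/500 ≈ 0.962000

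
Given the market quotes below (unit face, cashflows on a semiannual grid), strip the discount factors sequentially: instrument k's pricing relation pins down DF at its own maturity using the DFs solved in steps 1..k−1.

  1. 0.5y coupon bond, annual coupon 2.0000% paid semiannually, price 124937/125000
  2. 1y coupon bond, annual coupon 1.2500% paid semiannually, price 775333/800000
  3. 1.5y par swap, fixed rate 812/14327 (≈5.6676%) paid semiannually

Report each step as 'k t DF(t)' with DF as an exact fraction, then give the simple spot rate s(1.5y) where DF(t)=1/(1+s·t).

1 1/2 1237/1250
2 1 957/1000
3 3/2 2297/2500
s(1.5y) = (1/(2297/2500) − 1)/(3/2) = 406/6891 ≈ 5.8917%

step 1 [0.5y] bond c/2=1/100: DF=(124937/125000 − 1/100·(0))/(1+1/100) = 1237/1250 ≈ 0.989600
step 2 [1y] bond c/2=1/160: DF=(775333/800000 − 1/160·(0.989600))/(1+1/160) = 957/1000 ≈ 0.957000
step 3 [1.5y] swap r/2=406/14327: DF=(1 − 406/14327·(0.989600+0.957000))/(1+406/14327) = 2297/2500 ≈ 0.918800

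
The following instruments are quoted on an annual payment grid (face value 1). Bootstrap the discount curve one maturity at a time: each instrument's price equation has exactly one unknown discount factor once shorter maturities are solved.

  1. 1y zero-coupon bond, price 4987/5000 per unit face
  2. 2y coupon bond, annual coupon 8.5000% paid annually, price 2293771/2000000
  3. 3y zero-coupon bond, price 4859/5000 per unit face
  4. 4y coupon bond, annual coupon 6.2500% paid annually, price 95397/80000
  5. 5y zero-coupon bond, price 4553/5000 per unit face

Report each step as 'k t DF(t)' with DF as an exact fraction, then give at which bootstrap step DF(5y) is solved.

1 1 4987/5000
2 2 9789/10000
3 3 4859/5000
4 4 9489/10000
5 5 4553/5000
DF(5y) is solved at step 5

step 1 [1y] zero: DF = P = 4987/5000 ≈ 0.997400
step 2 [2y] bond c/1=17/200: DF=(2293771/2000000 − 17/200·(0.997400))/(1+17/200) = 9789/10000 ≈ 0.978900
step 3 [3y] zero: DF = P = 4859/5000 ≈ 0.971800
step 4 [4y] bond c/1=1/16: DF=(95397/80000 − 1/16·(0.997400+0.978900+0.971800))/(1+1/16) = 9489/10000 ≈ 0.948900
step 5 [5y] zero: DF = P = 4553/5000 ≈ 0.910600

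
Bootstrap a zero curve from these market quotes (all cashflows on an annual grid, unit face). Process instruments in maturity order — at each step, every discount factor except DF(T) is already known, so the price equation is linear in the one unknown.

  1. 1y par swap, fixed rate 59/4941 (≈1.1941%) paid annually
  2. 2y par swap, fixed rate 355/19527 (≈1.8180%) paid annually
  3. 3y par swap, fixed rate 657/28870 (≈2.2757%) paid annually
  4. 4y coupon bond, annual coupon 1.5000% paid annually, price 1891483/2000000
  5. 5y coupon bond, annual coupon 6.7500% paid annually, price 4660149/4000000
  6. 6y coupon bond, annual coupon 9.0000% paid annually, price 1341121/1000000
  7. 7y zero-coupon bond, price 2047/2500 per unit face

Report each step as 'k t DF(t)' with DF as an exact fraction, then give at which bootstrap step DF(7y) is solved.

1 1 4941/5000
2 2 1929/2000
3 3 9343/10000
4 4 8891/10000
5 5 4263/5000
6 6 4241/5000
7 7 2047/2500
DF(7y) is solved at step 7

step 1 [1y] swap r/1=59/4941: DF=(1 − 59/4941·(0))/(1+59/4941) = 4941/5000 ≈ 0.988200
step 2 [2y] swap r/1=355/19527: DF=(1 − 355/19527·(0.988200))/(1+355/19527) = 1929/2000 ≈ 0.964500
step 3 [3y] swap r/1=657/28870: DF=(1 − 657/28870·(0.988200+0.964500))/(1+657/28870) = 9343/10000 ≈ 0.934300
step 4 [4y] bond c/1=3/200: DF=(1891483/2000000 − 3/200·(0.988200+0.964500+0.934300))/(1+3/200) = 8891/10000 ≈ 0.889100
step 5 [5y] bond c/1=27/400: DF=(4660149/4000000 − 27/400·(0.988200+0.964500+0.934300+0.889100))/(1+27/400) = 4263/5000 ≈ 0.852600
step 6 [6y] bond c/1=9/100: DF=(1341121/1000000 − 9/100·(0.988200+0.964500+0.934300+0.889100+0.852600))/(1+9/100) = 4241/5000 ≈ 0.848200
step 7 [7y] zero: DF = P = 2047/2500 ≈ 0.818800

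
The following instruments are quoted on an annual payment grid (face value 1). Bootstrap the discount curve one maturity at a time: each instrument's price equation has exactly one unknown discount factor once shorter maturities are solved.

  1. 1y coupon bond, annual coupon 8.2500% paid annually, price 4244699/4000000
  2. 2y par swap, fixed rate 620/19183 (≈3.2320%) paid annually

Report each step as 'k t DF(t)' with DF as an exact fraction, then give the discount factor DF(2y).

step 1 [1y] bond c/1=33/400: DF=(4244699/4000000 − 33/400·(0))/(1+33/400) = 9803/10000 ≈ 0.980300
step 2 [2y] swap r/1=620/19183: DF=(1 − 620/19183·(0.980300))/(1+620/19183) = 469/500 ≈ 0.938000

1 1 9803/10000
2 2 469/500
DF(2y) = 469/500 ≈ 0.938000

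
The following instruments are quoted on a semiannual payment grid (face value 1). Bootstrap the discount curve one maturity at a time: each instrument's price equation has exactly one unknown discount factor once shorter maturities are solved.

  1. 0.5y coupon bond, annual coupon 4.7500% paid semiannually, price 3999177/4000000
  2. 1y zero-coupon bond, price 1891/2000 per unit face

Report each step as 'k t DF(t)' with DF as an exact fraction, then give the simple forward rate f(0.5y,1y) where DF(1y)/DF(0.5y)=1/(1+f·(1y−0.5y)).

step 1 [0.5y] bond c/2=19/800: DF=(3999177/4000000 − 19/800·(0))/(1+19/800) = 4883/5000 ≈ 0.976600
step 2 [1y] zero: DF = P = 1891/2000 ≈ 0.945500

1 1/2 4883/5000
2 1 1891/2000
f(0.5y,1y) = ((4883/5000)/(1891/2000) − 1)/(1/2) = 622/9455 ≈ 6.5785%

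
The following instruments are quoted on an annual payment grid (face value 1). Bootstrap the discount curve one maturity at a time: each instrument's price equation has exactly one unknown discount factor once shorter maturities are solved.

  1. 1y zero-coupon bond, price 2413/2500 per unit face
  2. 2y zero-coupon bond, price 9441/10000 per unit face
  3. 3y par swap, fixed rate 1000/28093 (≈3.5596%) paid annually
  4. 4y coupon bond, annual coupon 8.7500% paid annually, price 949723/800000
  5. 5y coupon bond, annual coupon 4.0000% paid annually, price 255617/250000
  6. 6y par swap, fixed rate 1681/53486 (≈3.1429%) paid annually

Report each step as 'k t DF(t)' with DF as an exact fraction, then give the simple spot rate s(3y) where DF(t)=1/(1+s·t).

step 1 [1y] zero: DF = P = 2413/2500 ≈ 0.965200
step 2 [2y] zero: DF = P = 9441/10000 ≈ 0.944100
step 3 [3y] swap r/1=1000/28093: DF=(1 − 1000/28093·(0.965200+0.944100))/(1+1000/28093) = 9/10 ≈ 0.900000
step 4 [4y] bond c/1=7/80: DF=(949723/800000 − 7/80·(0.965200+0.944100+0.900000))/(1+7/80) = 541/625 ≈ 0.865600
step 5 [5y] bond c/1=1/25: DF=(255617/250000 − 1/25·(0.965200+0.944100+0.900000+0.865600))/(1+1/25) = 4209/5000 ≈ 0.841800
step 6 [6y] swap r/1=1681/53486: DF=(1 − 1681/53486·(0.965200+0.944100+0.900000+0.865600+0.841800))/(1+1681/53486) = 8319/10000 ≈ 0.831900

1 1 2413/2500
2 2 9441/10000
3 3 9/10
4 4 541/625
5 5 4209/5000
6 6 8319/10000
s(3y) = (1/(9/10) − 1)/(3) = 1/27 ≈ 3.7037%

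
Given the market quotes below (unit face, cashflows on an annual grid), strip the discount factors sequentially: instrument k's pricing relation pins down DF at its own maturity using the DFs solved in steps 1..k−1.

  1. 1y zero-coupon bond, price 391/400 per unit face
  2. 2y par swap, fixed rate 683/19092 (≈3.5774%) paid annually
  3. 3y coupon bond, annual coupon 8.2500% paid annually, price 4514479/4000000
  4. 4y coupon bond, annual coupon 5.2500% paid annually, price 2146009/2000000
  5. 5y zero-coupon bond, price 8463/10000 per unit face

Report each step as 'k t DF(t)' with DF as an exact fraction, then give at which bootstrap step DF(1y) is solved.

1 1 391/400
2 2 9317/10000
3 3 8971/10000
4 4 1759/2000
5 5 8463/10000
DF(1y) is solved at step 1

step 1 [1y] zero: DF = P = 391/400 ≈ 0.977500
step 2 [2y] swap r/1=683/19092: DF=(1 − 683/19092·(0.977500))/(1+683/19092) = 9317/10000 ≈ 0.931700
step 3 [3y] bond c/1=33/400: DF=(4514479/4000000 − 33/400·(0.977500+0.931700))/(1+33/400) = 8971/10000 ≈ 0.897100
step 4 [4y] bond c/1=21/400: DF=(2146009/2000000 − 21/400·(0.977500+0.931700+0.897100))/(1+21/400) = 1759/2000 ≈ 0.879500
step 5 [5y] zero: DF = P = 8463/10000 ≈ 0.846300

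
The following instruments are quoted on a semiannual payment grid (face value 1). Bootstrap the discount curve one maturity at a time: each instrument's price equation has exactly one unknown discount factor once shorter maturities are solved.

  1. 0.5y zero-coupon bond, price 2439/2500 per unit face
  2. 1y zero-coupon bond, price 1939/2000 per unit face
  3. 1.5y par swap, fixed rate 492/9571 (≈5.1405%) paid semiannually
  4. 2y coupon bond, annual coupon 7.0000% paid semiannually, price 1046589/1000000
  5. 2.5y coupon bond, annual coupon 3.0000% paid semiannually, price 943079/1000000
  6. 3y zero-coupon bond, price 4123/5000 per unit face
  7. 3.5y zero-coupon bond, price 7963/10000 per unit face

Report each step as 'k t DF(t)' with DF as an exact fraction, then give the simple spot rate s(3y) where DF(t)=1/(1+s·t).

step 1 [0.5y] zero: DF = P = 2439/2500 ≈ 0.975600
step 2 [1y] zero: DF = P = 1939/2000 ≈ 0.969500
step 3 [1.5y] swap r/2=246/9571: DF=(1 − 246/9571·(0.975600+0.969500))/(1+246/9571) = 4631/5000 ≈ 0.926200
step 4 [2y] bond c/2=7/200: DF=(1046589/1000000 − 7/200·(0.975600+0.969500+0.926200))/(1+7/200) = 9141/10000 ≈ 0.914100
step 5 [2.5y] bond c/2=3/200: DF=(943079/1000000 − 3/200·(0.975600+0.969500+0.926200+0.914100))/(1+3/200) = 2183/2500 ≈ 0.873200
step 6 [3y] zero: DF = P = 4123/5000 ≈ 0.824600
step 7 [3.5y] zero: DF = P = 7963/10000 ≈ 0.796300

1 1/2 2439/2500
2 1 1939/2000
3 3/2 4631/5000
4 2 9141/10000
5 5/2 2183/2500
6 3 4123/5000
7 7/2 7963/10000
s(3y) = (1/(4123/5000) − 1)/(3) = 877/12369 ≈ 7.0903%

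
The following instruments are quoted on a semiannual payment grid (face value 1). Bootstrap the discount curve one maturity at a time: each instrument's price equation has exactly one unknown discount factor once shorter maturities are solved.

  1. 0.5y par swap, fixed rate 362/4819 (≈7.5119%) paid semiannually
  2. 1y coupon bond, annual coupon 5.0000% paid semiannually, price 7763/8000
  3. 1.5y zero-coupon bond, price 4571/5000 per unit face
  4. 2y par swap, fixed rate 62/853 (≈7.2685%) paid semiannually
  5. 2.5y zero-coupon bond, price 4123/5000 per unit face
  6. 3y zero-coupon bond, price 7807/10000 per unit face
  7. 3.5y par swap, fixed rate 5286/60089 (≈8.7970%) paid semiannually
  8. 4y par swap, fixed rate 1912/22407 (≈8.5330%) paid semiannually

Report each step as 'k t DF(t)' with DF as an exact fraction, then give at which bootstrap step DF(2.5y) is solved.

step 1 [0.5y] swap r/2=181/4819: DF=(1 − 181/4819·(0))/(1+181/4819) = 4819/5000 ≈ 0.963800
step 2 [1y] bond c/2=1/40: DF=(7763/8000 − 1/40·(0.963800))/(1+1/40) = 577/625 ≈ 0.923200
step 3 [1.5y] zero: DF = P = 4571/5000 ≈ 0.914200
step 4 [2y] swap r/2=31/853: DF=(1 − 31/853·(0.963800+0.923200+0.914200))/(1+31/853) = 8667/10000 ≈ 0.866700
step 5 [2.5y] zero: DF = P = 4123/5000 ≈ 0.824600
step 6 [3y] zero: DF = P = 7807/10000 ≈ 0.780700
step 7 [3.5y] swap r/2=2643/60089: DF=(1 − 2643/60089·(0.963800+0.923200+0.914200+0.866700+0.824600+0.780700))/(1+2643/60089) = 7357/10000 ≈ 0.735700
step 8 [4y] swap r/2=956/22407: DF=(1 − 956/22407·(0.963800+0.923200+0.914200+0.866700+0.824600+0.780700+0.735700))/(1+956/22407) = 1783/2500 ≈ 0.713200

1 1/2 4819/5000
2 1 577/625
3 3/2 4571/5000
4 2 8667/10000
5 5/2 4123/5000
6 3 7807/10000
7 7/2 7357/10000
8 4 1783/2500
DF(2.5y) is solved at step 5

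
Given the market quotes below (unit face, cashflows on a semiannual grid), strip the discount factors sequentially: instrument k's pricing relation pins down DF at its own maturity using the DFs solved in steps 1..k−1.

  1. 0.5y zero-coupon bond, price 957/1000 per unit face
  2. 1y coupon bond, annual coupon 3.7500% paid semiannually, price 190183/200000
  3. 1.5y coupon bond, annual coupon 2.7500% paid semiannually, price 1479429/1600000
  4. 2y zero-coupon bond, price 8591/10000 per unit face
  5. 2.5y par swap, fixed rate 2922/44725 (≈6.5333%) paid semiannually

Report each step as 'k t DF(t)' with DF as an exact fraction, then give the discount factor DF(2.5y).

1 1/2 957/1000
2 1 4579/5000
3 3/2 8867/10000
4 2 8591/10000
5 5/2 8539/10000
DF(2.5y) = 8539/10000 ≈ 0.853900

step 1 [0.5y] zero: DF = P = 957/1000 ≈ 0.957000
step 2 [1y] bond c/2=3/160: DF=(190183/200000 − 3/160·(0.957000))/(1+3/160) = 4579/5000 ≈ 0.915800
step 3 [1.5y] bond c/2=11/800: DF=(1479429/1600000 − 11/800·(0.957000+0.915800))/(1+11/800) = 8867/10000 ≈ 0.886700
step 4 [2y] zero: DF = P = 8591/10000 ≈ 0.859100
step 5 [2.5y] swap r/2=1461/44725: DF=(1 − 1461/44725·(0.957000+0.915800+0.886700+0.859100))/(1+1461/44725) = 8539/10000 ≈ 0.853900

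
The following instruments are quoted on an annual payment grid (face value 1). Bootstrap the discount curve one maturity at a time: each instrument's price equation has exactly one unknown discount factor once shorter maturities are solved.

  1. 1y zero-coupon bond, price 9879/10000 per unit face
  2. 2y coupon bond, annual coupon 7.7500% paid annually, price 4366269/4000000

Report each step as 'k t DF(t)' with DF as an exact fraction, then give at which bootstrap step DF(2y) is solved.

step 1 [1y] zero: DF = P = 9879/10000 ≈ 0.987900
step 2 [2y] bond c/1=31/400: DF=(4366269/4000000 − 31/400·(0.987900))/(1+31/400) = 471/500 ≈ 0.942000

1 1 9879/10000
2 2 471/500
DF(2y) is solved at step 2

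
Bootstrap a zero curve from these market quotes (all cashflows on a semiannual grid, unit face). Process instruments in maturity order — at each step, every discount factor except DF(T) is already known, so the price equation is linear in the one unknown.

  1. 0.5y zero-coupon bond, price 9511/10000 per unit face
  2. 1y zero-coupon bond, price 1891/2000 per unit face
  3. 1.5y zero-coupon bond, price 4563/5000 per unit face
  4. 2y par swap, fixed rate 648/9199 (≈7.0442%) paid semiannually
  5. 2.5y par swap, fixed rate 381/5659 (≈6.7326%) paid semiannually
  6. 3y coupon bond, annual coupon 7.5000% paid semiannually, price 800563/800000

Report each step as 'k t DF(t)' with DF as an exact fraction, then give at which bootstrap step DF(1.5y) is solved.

1 1/2 9511/10000
2 1 1891/2000
3 3/2 4563/5000
4 2 544/625
5 5/2 2119/2500
6 3 8009/10000
DF(1.5y) is solved at step 3

step 1 [0.5y] zero: DF = P = 9511/10000 ≈ 0.951100
step 2 [1y] zero: DF = P = 1891/2000 ≈ 0.945500
step 3 [1.5y] zero: DF = P = 4563/5000 ≈ 0.912600
step 4 [2y] swap r/2=324/9199: DF=(1 − 324/9199·(0.951100+0.945500+0.912600))/(1+324/9199) = 544/625 ≈ 0.870400
step 5 [2.5y] swap r/2=381/11318: DF=(1 − 381/11318·(0.951100+0.945500+0.912600+0.870400))/(1+381/11318) = 2119/2500 ≈ 0.847600
step 6 [3y] bond c/2=3/80: DF=(800563/800000 − 3/80·(0.951100+0.945500+0.912600+0.870400+0.847600))/(1+3/80) = 8009/10000 ≈ 0.800900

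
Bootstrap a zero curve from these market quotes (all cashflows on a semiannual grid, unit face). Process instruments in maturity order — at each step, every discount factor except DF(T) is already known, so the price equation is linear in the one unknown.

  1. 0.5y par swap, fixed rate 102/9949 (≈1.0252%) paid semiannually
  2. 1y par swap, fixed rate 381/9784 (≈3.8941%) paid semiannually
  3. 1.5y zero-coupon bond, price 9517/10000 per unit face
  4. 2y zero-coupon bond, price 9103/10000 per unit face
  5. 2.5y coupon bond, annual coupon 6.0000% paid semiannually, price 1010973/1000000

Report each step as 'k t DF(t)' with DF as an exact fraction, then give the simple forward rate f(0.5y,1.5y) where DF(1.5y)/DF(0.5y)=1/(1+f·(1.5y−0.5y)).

1 1/2 9949/10000
2 1 9619/10000
3 3/2 9517/10000
4 2 9103/10000
5 5/2 8703/10000
f(0.5y,1.5y) = ((9949/10000)/(9517/10000) − 1)/(1) = 432/9517 ≈ 4.5392%

step 1 [0.5y] swap r/2=51/9949: DF=(1 − 51/9949·(0))/(1+51/9949) = 9949/10000 ≈ 0.994900
step 2 [1y] swap r/2=381/19568: DF=(1 − 381/19568·(0.994900))/(1+381/19568) = 9619/10000 ≈ 0.961900
step 3 [1.5y] zero: DF = P = 9517/10000 ≈ 0.951700
step 4 [2y] zero: DF = P = 9103/10000 ≈ 0.910300
step 5 [2.5y] bond c/2=3/100: DF=(1010973/1000000 − 3/100·(0.994900+0.961900+0.951700+0.910300))/(1+3/100) = 8703/10000 ≈ 0.870300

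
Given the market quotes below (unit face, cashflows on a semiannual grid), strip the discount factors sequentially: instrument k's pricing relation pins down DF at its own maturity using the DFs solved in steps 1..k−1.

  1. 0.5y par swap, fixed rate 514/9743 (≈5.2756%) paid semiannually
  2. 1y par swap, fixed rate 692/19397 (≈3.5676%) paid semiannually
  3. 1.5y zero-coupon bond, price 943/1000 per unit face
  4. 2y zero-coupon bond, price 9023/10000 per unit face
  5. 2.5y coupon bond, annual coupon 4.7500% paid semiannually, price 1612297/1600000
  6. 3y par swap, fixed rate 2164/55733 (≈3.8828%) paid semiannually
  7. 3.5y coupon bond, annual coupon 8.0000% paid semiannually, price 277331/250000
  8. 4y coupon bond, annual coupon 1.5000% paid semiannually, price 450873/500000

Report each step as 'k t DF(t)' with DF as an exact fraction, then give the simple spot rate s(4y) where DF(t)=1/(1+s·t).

step 1 [0.5y] swap r/2=257/9743: DF=(1 − 257/9743·(0))/(1+257/9743) = 9743/10000 ≈ 0.974300
step 2 [1y] swap r/2=346/19397: DF=(1 − 346/19397·(0.974300))/(1+346/19397) = 4827/5000 ≈ 0.965400
step 3 [1.5y] zero: DF = P = 943/1000 ≈ 0.943000
step 4 [2y] zero: DF = P = 9023/10000 ≈ 0.902300
step 5 [2.5y] bond c/2=19/800: DF=(1612297/1600000 − 19/800·(0.974300+0.965400+0.943000+0.902300))/(1+19/800) = 1793/2000 ≈ 0.896500
step 6 [3y] swap r/2=1082/55733: DF=(1 − 1082/55733·(0.974300+0.965400+0.943000+0.902300+0.896500))/(1+1082/55733) = 4459/5000 ≈ 0.891800
step 7 [3.5y] bond c/2=1/25: DF=(277331/250000 − 1/25·(0.974300+0.965400+0.943000+0.902300+0.896500+0.891800))/(1+1/25) = 8523/10000 ≈ 0.852300
step 8 [4y] bond c/2=3/400: DF=(450873/500000 − 3/400·(0.974300+0.965400+0.943000+0.902300+0.896500+0.891800+0.852300))/(1+3/400) = 1059/1250 ≈ 0.847200

1 1/2 9743/10000
2 1 4827/5000
3 3/2 943/1000
4 2 9023/10000
5 5/2 1793/2000
6 3 4459/5000
7 7/2 8523/10000
8 4 1059/1250
s(4y) = (1/(1059/1250) − 1)/(4) = 191/4236 ≈ 4.5090%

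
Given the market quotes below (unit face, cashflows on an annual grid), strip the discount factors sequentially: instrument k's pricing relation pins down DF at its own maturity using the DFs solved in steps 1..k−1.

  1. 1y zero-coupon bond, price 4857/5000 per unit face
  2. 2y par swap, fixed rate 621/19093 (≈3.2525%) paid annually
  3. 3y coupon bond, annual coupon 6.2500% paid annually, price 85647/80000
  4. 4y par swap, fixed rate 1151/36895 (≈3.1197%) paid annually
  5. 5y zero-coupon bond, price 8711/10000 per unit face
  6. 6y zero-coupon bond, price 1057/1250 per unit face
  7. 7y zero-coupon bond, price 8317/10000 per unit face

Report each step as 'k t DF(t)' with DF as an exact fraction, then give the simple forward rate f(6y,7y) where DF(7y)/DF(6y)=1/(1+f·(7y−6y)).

1 1 4857/5000
2 2 9379/10000
3 3 8953/10000
4 4 8849/10000
5 5 8711/10000
6 6 1057/1250
7 7 8317/10000
f(6y,7y) = ((1057/1250)/(8317/10000) − 1)/(1) = 139/8317 ≈ 1.6713%

step 1 [1y] zero: DF = P = 4857/5000 ≈ 0.971400
step 2 [2y] swap r/1=621/19093: DF=(1 − 621/19093·(0.971400))/(1+621/19093) = 9379/10000 ≈ 0.937900
step 3 [3y] bond c/1=1/16: DF=(85647/80000 − 1/16·(0.971400+0.937900))/(1+1/16) = 8953/10000 ≈ 0.895300
step 4 [4y] swap r/1=1151/36895: DF=(1 − 1151/36895·(0.971400+0.937900+0.895300))/(1+1151/36895) = 8849/10000 ≈ 0.884900
step 5 [5y] zero: DF = P = 8711/10000 ≈ 0.871100
step 6 [6y] zero: DF = P = 1057/1250 ≈ 0.845600
step 7 [7y] zero: DF = P = 8317/10000 ≈ 0.831700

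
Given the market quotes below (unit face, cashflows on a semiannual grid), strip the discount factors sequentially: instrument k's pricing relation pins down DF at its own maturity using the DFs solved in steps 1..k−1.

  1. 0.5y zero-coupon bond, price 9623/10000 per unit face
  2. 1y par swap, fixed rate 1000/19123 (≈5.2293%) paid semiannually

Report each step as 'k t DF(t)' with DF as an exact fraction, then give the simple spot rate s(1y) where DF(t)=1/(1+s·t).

1 1/2 9623/10000
2 1 19/20
s(1y) = (1/(19/20) − 1)/(1) = 1/19 ≈ 5.2632%

step 1 [0.5y] zero: DF = P = 9623/10000 ≈ 0.962300
step 2 [1y] swap r/2=500/19123: DF=(1 − 500/19123·(0.962300))/(1+500/19123) = 19/20 ≈ 0.950000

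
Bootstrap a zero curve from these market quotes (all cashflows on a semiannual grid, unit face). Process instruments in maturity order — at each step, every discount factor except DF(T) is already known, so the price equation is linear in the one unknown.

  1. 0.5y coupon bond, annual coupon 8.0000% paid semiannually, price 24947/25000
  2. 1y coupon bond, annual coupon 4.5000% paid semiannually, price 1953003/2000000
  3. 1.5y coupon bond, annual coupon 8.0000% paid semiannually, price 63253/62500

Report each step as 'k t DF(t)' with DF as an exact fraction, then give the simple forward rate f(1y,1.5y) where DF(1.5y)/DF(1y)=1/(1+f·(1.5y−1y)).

1 1/2 1919/2000
2 1 9339/10000
3 3/2 9003/10000
f(1y,1.5y) = ((9339/10000)/(9003/10000) − 1)/(1/2) = 224/3001 ≈ 7.4642%

step 1 [0.5y] bond c/2=1/25: DF=(24947/25000 − 1/25·(0))/(1+1/25) = 1919/2000 ≈ 0.959500
step 2 [1y] bond c/2=9/400: DF=(1953003/2000000 − 9/400·(0.959500))/(1+9/400) = 9339/10000 ≈ 0.933900
step 3 [1.5y] bond c/2=1/25: DF=(63253/62500 − 1/25·(0.959500+0.933900))/(1+1/25) = 9003/10000 ≈ 0.900300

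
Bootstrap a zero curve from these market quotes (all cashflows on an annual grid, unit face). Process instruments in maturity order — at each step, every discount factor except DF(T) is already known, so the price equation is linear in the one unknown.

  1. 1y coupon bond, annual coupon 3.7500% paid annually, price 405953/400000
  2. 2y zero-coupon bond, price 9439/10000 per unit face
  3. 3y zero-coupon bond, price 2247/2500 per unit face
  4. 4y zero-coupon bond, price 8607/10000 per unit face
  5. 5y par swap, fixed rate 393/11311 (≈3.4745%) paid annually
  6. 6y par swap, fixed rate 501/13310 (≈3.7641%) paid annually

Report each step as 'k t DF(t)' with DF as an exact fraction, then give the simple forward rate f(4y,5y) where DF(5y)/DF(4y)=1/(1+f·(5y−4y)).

1 1 4891/5000
2 2 9439/10000
3 3 2247/2500
4 4 8607/10000
5 5 2107/2500
6 6 1999/2500
f(4y,5y) = ((8607/10000)/(2107/2500) − 1)/(1) = 179/8428 ≈ 2.1239%

step 1 [1y] bond c/1=3/80: DF=(405953/400000 − 3/80·(0))/(1+3/80) = 4891/5000 ≈ 0.978200
step 2 [2y] zero: DF = P = 9439/10000 ≈ 0.943900
step 3 [3y] zero: DF = P = 2247/2500 ≈ 0.898800
step 4 [4y] zero: DF = P = 8607/10000 ≈ 0.860700
step 5 [5y] swap r/1=393/11311: DF=(1 − 393/11311·(0.978200+0.943900+0.898800+0.860700))/(1+393/11311) = 2107/2500 ≈ 0.842800
step 6 [6y] swap r/1=501/13310: DF=(1 − 501/13310·(0.978200+0.943900+0.898800+0.860700+0.842800))/(1+501/13310) = 1999/2500 ≈ 0.799600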